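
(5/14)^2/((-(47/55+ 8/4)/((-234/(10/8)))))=8.36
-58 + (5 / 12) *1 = -691 / 12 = -57.58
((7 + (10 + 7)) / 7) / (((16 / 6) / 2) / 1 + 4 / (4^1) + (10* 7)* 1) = 72 / 1519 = 0.05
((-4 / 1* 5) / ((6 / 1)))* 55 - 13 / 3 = -563 / 3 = -187.67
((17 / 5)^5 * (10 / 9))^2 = 8063975601796 / 31640625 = 254861.45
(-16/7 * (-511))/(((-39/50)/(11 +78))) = -5197600/39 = -133271.79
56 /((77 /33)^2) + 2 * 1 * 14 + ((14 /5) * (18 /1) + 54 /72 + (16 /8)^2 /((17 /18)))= 222937 /2380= 93.67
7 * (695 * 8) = 38920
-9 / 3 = -3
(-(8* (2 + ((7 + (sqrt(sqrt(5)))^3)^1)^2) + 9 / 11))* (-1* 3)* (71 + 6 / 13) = 515595 / 143 + 22296* (5^(3 / 4) + 7)^2 / 13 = 187105.35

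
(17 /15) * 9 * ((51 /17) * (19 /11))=2907 /55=52.85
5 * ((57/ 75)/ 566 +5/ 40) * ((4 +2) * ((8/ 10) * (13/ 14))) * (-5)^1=-278889/ 19810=-14.08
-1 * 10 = -10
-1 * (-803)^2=-644809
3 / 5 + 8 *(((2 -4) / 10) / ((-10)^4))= 3749 / 6250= 0.60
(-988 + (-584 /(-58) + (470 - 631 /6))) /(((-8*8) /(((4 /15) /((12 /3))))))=106679 /167040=0.64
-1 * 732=-732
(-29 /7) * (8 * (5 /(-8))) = 145 /7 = 20.71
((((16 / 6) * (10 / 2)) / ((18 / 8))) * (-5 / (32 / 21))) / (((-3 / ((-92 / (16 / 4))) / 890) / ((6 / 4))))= -199013.89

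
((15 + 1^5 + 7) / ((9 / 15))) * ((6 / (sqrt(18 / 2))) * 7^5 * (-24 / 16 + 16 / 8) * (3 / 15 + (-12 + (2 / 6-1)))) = -72286907 / 9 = -8031878.56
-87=-87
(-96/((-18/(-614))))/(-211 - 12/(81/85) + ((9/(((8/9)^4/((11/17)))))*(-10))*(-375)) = -3078291456/32672727683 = -0.09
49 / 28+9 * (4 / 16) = 4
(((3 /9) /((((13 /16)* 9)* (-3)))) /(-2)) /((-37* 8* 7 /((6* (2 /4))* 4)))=-0.00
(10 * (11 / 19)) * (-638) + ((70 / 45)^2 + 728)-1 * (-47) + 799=-3258470 / 1539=-2117.26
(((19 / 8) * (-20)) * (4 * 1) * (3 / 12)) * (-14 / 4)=665 / 4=166.25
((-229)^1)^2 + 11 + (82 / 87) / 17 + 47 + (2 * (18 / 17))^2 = 1320096503 / 25143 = 52503.54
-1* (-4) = 4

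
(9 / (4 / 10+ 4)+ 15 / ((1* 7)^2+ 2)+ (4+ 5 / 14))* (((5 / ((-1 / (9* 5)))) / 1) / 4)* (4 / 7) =-1972350 / 9163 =-215.25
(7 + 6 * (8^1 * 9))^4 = 37141383841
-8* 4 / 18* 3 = -16 / 3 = -5.33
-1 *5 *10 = -50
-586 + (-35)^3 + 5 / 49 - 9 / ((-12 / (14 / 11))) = -46849819 / 1078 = -43459.94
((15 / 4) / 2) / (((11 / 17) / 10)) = 1275 / 44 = 28.98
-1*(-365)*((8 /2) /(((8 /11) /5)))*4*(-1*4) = -160600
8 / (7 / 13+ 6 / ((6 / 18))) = 104 / 241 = 0.43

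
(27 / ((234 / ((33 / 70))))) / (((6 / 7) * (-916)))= -0.00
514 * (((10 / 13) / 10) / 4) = 257 / 26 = 9.88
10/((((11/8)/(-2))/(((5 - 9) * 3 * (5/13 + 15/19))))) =204.93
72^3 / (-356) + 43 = -89485 / 89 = -1005.45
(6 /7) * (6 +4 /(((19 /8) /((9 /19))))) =14724 /2527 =5.83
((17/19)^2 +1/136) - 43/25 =-1119503/1227400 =-0.91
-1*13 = -13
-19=-19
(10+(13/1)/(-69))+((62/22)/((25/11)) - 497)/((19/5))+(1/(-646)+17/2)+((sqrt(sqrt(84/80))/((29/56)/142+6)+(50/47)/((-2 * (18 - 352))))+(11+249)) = 3976 * sqrt(2) * 21^(1/4) * 5^(3/4)/238705+13612227781/92068770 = 148.02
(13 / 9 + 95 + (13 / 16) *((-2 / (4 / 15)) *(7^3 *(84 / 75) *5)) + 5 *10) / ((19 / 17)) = -14147519 / 1368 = -10341.75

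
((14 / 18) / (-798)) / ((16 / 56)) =-7 / 2052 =-0.00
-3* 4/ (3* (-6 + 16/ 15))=30/ 37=0.81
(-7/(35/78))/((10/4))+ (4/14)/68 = -37103/5950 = -6.24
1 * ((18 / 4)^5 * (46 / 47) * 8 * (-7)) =-9506889 / 94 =-101137.12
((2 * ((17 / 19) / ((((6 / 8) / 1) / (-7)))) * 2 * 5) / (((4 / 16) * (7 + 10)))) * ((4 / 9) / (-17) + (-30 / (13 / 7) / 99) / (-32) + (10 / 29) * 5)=-2420537980 / 36165987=-66.93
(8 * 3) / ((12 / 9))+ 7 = 25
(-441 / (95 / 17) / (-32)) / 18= 833 / 6080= 0.14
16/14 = 8/7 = 1.14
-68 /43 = -1.58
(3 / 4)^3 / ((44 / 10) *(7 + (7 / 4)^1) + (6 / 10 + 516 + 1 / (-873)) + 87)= 117855 / 179376736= 0.00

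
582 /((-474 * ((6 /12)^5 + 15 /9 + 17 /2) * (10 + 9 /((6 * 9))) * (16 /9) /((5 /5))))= -31428 /4717801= -0.01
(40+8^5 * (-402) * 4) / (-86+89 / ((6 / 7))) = -316145424 / 107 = -2954630.13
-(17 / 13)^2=-289 / 169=-1.71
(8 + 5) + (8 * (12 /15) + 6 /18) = 296 /15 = 19.73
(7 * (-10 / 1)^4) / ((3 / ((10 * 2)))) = 1400000 / 3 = 466666.67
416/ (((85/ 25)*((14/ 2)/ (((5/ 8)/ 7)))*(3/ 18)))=9.36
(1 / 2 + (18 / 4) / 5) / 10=7 / 50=0.14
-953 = -953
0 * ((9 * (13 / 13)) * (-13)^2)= 0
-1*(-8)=8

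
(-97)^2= 9409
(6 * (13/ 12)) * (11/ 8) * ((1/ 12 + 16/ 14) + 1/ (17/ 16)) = 442585/ 22848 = 19.37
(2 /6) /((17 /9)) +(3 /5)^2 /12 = 351 /1700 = 0.21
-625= -625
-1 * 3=-3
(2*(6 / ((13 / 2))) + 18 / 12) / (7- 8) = -87 / 26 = -3.35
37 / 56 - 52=-2875 / 56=-51.34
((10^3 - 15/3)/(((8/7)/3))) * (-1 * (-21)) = 438795/8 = 54849.38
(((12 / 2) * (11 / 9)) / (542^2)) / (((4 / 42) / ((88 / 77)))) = 22 / 73441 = 0.00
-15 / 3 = -5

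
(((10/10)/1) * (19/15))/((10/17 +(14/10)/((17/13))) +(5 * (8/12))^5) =26163/8534263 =0.00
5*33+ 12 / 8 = 333 / 2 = 166.50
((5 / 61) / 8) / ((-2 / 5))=-25 / 976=-0.03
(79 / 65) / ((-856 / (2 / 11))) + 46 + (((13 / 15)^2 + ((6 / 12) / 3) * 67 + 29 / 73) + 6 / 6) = 59.31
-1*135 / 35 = -27 / 7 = -3.86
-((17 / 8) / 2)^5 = -1419857 / 1048576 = -1.35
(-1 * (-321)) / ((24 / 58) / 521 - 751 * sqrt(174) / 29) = -632553348673 * sqrt(174) / 8879393735530 - 9699978 / 4439696867765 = -0.94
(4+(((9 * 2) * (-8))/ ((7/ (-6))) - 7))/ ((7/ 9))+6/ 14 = 7608/ 49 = 155.27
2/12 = 0.17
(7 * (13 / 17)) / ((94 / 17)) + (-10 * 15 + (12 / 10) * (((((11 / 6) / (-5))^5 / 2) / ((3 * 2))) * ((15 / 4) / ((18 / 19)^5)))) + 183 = 195463113641257697 / 5754868300800000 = 33.96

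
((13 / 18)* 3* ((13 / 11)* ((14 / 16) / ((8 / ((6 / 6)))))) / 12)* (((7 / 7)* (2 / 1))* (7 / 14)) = 1183 / 50688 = 0.02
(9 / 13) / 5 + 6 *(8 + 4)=4689 / 65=72.14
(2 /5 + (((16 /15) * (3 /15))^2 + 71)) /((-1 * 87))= -401881 /489375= -0.82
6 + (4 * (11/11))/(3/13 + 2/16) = 638/37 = 17.24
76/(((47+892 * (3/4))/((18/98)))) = 171/8771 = 0.02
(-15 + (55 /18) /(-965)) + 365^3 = 168930580129 /3474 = 48627110.00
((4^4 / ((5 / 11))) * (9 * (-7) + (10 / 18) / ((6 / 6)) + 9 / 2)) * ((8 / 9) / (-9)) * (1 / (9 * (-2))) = -5874176 / 32805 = -179.06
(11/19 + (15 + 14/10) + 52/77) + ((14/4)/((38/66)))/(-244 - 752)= 85719979/4857160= 17.65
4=4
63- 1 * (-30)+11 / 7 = 662 / 7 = 94.57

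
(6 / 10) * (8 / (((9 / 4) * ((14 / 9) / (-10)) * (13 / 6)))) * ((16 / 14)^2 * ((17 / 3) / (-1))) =46.85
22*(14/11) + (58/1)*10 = 608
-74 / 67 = -1.10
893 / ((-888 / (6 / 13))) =-893 / 1924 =-0.46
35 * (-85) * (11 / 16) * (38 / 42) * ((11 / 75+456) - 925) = 31234423 / 36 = 867622.86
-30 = -30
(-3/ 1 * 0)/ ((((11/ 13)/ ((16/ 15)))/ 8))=0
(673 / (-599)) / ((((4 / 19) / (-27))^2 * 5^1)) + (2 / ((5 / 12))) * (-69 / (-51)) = -3005626161 / 814640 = -3689.51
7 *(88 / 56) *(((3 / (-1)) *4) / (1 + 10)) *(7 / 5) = -84 / 5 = -16.80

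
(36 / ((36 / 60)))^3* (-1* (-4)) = 864000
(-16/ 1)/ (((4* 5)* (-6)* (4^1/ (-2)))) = -1/ 15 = -0.07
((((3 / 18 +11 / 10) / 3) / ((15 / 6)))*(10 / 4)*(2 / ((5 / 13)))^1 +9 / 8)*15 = 5977 / 120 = 49.81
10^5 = 100000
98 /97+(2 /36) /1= 1861 /1746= 1.07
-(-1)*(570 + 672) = 1242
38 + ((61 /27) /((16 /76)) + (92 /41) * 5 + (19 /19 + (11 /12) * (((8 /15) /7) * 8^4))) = 53781289 /154980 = 347.02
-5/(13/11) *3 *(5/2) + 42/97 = -78933/2522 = -31.30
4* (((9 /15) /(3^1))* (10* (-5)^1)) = -40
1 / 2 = 0.50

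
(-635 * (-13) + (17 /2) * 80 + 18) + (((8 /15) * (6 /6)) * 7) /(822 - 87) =14100983 /1575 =8953.01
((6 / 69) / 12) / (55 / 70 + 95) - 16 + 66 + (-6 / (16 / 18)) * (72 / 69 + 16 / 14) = 22826551 / 647703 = 35.24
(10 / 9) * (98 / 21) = 5.19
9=9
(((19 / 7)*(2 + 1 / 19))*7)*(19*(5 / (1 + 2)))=1235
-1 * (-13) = 13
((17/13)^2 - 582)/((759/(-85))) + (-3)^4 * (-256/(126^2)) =400248041/6285279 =63.68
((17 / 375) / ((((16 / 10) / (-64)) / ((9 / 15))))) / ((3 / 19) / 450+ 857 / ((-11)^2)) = -1875984 / 12212855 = -0.15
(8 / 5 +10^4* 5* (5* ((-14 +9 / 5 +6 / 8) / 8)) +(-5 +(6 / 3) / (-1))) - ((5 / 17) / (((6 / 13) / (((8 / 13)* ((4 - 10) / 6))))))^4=-24207101748979 / 67652010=-357817.92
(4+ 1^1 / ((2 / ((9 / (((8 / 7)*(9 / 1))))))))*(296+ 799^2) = 45347487 / 16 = 2834217.94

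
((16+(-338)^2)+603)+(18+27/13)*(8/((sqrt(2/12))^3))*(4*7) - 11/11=350784*sqrt(6)/13+114862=180957.52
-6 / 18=-1 / 3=-0.33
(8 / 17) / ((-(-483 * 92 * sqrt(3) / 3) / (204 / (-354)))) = -0.00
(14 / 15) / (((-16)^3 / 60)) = -0.01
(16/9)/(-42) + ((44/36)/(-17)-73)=-234916/3213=-73.11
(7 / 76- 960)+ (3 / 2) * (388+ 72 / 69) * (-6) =-7798351 / 1748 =-4461.30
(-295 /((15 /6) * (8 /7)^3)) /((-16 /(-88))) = -222607 /512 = -434.78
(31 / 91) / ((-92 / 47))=-1457 / 8372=-0.17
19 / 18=1.06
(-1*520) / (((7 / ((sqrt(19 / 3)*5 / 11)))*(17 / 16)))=-41600*sqrt(57) / 3927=-79.98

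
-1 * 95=-95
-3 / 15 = -0.20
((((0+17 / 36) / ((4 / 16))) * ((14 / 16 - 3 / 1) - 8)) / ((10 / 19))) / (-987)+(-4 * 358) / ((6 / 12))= -2863.96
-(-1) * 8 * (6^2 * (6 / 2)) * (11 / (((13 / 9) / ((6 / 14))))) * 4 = 1026432 / 91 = 11279.47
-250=-250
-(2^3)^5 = -32768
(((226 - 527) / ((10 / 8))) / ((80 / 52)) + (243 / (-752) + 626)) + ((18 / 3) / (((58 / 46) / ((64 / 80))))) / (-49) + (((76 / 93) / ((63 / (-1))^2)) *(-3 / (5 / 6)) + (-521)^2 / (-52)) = -1381021235160811 / 290683738800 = -4750.94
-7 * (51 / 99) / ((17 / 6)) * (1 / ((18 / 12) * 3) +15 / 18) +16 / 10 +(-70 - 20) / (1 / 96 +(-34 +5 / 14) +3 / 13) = 38749729 / 13130865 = 2.95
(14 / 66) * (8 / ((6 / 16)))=4.53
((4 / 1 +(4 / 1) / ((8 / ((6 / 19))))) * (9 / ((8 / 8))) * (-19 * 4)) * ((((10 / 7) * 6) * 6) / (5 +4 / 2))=-1023840 / 49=-20894.69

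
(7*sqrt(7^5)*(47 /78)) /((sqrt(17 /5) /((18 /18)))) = 16121*sqrt(595) /1326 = 296.56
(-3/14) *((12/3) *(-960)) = 5760/7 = 822.86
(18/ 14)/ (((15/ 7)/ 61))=36.60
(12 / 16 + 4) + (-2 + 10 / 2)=31 / 4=7.75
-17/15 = -1.13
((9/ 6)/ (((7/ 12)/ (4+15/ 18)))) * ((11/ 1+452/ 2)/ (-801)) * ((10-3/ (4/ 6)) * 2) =-25201/ 623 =-40.45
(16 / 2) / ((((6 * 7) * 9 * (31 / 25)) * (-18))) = -50 / 52731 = -0.00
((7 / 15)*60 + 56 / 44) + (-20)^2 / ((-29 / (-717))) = 3164138 / 319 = 9918.93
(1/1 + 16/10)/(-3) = -13/15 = -0.87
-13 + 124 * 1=111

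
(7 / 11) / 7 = 1 / 11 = 0.09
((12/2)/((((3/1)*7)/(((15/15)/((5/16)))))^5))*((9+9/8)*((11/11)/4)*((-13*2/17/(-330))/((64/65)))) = 173056/29464771875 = 0.00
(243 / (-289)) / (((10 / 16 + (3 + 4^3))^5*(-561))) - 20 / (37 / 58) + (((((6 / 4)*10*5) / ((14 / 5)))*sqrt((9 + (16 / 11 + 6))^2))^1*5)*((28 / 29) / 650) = -980919758011475573469793 / 34935651697971791616707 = -28.08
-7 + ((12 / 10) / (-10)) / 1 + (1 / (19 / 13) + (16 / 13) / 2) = -5.82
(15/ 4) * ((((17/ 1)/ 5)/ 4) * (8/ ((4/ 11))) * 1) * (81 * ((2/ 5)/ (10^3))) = 45441/ 20000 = 2.27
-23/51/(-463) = 23/23613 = 0.00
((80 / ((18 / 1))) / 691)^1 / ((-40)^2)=1 / 248760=0.00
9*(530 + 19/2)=9711/2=4855.50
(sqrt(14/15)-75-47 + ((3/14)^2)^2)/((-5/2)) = 4686671/96040-2 * sqrt(210)/75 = 48.41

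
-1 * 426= -426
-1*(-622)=622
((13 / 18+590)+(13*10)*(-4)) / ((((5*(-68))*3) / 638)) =-406087 / 9180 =-44.24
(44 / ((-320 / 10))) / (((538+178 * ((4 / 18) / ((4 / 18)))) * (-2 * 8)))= 11 / 91648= 0.00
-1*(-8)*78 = 624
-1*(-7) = 7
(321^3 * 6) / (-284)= -99228483 / 142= -698792.13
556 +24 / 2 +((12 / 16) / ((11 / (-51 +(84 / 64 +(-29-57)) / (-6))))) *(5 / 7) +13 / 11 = 5592151 / 9856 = 567.39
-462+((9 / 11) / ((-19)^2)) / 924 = -565057413 / 1223068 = -462.00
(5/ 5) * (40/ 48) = 5/ 6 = 0.83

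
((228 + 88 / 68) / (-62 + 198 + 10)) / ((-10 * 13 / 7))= -13643 / 161330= -0.08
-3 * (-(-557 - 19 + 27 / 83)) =-143343 / 83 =-1727.02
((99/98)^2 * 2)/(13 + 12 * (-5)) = -9801/225694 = -0.04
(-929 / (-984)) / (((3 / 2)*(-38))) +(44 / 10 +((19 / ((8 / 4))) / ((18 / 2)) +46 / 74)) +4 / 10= 6.46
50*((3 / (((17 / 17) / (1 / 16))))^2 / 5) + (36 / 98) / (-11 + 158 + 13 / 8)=0.35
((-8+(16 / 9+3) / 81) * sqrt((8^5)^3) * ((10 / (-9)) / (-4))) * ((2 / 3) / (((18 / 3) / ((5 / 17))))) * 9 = -303510323200 * sqrt(2) / 111537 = -3848305.18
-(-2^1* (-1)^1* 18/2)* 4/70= -1.03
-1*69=-69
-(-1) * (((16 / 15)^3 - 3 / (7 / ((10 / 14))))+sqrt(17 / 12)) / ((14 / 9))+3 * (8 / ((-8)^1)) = -621671 / 257250+3 * sqrt(51) / 28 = -1.65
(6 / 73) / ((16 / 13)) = 39 / 584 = 0.07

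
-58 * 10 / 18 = -290 / 9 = -32.22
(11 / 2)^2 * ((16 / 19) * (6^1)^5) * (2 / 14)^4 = 3763584 / 45619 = 82.50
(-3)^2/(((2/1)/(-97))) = -873/2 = -436.50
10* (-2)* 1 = -20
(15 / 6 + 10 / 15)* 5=95 / 6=15.83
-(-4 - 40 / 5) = 12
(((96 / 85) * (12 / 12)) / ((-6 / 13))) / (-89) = 208 / 7565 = 0.03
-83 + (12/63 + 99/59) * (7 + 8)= -22704/413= -54.97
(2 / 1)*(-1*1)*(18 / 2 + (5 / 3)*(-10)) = 46 / 3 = 15.33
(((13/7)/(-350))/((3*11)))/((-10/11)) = 13/73500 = 0.00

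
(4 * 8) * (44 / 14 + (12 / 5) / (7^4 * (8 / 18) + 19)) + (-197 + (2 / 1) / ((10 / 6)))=-32555883 / 342125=-95.16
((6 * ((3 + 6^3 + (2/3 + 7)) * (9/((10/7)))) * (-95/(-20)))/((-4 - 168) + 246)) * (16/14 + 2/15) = 129846/185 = 701.87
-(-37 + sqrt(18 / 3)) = 37 -sqrt(6) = 34.55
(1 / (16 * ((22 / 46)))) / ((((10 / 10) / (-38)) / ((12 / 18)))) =-437 / 132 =-3.31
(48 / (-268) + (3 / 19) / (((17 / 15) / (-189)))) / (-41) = 573711 / 887281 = 0.65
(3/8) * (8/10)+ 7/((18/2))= 97/90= 1.08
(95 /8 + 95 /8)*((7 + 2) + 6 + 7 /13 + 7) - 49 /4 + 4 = 527.04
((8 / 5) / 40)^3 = 1 / 15625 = 0.00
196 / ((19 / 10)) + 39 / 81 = 53167 / 513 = 103.64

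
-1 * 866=-866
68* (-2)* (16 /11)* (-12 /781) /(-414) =-4352 /592779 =-0.01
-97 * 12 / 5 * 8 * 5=-9312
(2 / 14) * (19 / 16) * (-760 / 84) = -1.53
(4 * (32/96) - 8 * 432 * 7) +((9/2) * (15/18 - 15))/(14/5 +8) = -1742153/72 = -24196.57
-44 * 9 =-396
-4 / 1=-4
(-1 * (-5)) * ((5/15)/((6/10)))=25/9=2.78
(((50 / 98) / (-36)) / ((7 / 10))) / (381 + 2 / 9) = -125 / 2353666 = -0.00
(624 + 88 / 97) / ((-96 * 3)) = -7577 / 3492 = -2.17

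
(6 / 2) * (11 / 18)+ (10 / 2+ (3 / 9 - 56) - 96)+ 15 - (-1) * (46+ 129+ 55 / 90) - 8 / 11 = 4460 / 99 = 45.05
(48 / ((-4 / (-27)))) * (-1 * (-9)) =2916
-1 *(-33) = 33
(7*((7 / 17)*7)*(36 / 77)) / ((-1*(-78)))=294 / 2431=0.12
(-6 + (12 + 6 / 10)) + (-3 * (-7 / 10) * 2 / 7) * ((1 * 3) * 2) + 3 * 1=66 / 5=13.20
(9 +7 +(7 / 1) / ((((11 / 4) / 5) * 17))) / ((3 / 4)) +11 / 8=35465 / 1496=23.71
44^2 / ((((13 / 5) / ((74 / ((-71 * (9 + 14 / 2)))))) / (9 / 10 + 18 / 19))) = -120879 / 1349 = -89.61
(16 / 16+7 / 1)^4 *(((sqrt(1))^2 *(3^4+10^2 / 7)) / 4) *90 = 61470720 / 7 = 8781531.43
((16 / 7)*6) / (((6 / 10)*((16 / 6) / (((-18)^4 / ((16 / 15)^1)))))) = 5904900 / 7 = 843557.14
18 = 18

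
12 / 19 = 0.63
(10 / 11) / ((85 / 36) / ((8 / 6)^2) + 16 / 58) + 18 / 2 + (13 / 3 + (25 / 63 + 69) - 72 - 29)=-36522517 / 2063061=-17.70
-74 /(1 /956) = -70744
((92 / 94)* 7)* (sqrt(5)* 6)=1932* sqrt(5) / 47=91.92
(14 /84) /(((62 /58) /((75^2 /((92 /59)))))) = 562.43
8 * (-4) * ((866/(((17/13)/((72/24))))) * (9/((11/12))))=-116722944/187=-624186.87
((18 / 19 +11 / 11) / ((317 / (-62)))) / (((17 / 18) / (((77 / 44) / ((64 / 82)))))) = -2962701 / 3276512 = -0.90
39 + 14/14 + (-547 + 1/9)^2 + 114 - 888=24166630/81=298353.46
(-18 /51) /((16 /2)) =-3 /68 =-0.04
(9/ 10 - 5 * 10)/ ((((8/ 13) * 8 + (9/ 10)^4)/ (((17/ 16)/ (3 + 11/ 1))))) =-0.67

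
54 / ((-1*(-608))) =27 / 304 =0.09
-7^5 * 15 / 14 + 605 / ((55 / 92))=-16995.50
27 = 27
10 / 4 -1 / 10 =12 / 5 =2.40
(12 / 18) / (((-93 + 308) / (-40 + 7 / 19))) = -502 / 4085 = -0.12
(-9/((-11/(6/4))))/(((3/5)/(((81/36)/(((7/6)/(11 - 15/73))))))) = 239355/5621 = 42.58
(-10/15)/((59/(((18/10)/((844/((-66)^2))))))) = -6534/62245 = -0.10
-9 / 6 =-3 / 2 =-1.50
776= 776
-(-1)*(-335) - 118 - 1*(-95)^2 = -9478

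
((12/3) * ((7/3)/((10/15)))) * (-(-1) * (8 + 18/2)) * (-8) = -1904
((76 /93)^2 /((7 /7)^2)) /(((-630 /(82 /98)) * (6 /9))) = -59204 /44499105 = -0.00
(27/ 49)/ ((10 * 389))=27/ 190610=0.00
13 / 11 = 1.18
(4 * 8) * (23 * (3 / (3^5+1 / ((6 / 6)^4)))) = 552 / 61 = 9.05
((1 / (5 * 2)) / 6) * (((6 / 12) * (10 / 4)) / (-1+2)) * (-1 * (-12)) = 1 / 4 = 0.25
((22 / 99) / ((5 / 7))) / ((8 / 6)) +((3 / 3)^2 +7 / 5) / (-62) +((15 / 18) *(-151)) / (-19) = 60232 / 8835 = 6.82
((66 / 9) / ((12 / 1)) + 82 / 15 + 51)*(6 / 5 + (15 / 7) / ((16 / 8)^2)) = 99.07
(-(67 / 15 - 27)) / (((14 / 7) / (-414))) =-4664.40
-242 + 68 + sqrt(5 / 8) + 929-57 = sqrt(10) / 4 + 698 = 698.79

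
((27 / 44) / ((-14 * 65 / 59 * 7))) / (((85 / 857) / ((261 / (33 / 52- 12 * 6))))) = 118772487 / 566731550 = 0.21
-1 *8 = -8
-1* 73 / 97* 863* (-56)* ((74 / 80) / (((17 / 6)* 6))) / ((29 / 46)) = 750570086 / 239105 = 3139.08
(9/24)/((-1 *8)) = -3/64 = -0.05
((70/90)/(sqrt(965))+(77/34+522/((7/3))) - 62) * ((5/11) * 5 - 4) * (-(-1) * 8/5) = -2966052/6545 - 1064 * sqrt(965)/477675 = -453.25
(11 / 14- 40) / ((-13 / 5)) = 2745 / 182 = 15.08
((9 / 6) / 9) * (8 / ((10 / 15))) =2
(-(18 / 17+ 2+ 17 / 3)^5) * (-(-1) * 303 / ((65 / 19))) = -4479525.85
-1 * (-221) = 221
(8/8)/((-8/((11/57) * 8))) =-11/57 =-0.19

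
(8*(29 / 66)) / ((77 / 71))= 8236 / 2541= 3.24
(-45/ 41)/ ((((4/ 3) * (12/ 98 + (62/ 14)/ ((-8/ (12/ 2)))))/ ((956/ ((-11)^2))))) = 2107980/ 1036849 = 2.03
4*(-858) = -3432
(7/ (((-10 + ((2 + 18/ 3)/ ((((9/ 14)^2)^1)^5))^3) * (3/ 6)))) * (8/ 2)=1186952431706053698400244129628/ 6195566471048265051935887962947335051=0.00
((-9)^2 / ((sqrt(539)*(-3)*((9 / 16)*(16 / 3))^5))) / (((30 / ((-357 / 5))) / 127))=2159*sqrt(11) / 4950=1.45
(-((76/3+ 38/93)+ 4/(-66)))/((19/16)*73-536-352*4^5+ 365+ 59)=420352/5900227179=0.00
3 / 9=1 / 3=0.33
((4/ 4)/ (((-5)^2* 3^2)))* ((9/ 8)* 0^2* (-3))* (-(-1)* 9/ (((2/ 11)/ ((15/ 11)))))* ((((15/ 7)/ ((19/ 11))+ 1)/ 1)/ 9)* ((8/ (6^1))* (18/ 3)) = 0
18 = 18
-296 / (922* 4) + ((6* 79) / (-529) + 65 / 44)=0.50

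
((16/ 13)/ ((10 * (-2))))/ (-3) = 4/ 195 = 0.02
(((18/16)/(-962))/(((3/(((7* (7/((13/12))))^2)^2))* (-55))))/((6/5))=3735591048/151116251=24.72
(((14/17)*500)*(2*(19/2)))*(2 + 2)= 532000/17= 31294.12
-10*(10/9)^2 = -1000/81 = -12.35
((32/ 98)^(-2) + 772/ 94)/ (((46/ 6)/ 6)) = 1904967/ 138368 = 13.77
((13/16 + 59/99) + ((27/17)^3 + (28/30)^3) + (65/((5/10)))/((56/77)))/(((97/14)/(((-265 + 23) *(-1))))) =41566509753769/6433573500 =6460.87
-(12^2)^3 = -2985984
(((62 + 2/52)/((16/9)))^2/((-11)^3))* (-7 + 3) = 210743289/57584384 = 3.66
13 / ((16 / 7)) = 5.69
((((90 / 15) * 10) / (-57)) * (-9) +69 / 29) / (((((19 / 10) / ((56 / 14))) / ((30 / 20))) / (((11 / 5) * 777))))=63983.71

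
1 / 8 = 0.12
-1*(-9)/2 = 9/2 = 4.50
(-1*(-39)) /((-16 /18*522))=-39 /464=-0.08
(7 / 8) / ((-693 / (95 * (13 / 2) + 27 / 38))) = -0.78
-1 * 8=-8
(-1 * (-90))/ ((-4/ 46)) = -1035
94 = 94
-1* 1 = -1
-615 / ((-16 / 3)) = 1845 / 16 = 115.31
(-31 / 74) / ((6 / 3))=-31 / 148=-0.21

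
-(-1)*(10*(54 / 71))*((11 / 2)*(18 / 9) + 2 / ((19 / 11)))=124740 / 1349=92.47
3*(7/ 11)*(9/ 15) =63/ 55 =1.15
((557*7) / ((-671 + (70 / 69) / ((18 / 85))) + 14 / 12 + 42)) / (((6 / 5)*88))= -4035465 / 68096072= -0.06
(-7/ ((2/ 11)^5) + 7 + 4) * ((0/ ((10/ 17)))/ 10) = 0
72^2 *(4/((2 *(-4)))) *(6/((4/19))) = -73872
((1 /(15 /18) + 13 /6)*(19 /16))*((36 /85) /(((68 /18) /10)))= 51813 /11560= 4.48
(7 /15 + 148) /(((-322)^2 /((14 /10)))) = 2227 /1110900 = 0.00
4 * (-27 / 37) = -108 / 37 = -2.92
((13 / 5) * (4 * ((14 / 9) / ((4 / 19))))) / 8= 1729 / 180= 9.61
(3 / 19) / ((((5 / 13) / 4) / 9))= 1404 / 95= 14.78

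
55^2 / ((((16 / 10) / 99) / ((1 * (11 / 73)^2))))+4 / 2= 181267639 / 42632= 4251.91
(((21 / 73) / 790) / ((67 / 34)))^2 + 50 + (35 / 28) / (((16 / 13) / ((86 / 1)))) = 16403948471973243 / 119437167456800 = 137.34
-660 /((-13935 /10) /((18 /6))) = 1320 /929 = 1.42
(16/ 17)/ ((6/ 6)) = 16/ 17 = 0.94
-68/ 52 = -17/ 13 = -1.31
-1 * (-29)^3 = 24389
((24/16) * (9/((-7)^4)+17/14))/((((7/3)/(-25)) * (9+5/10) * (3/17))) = -7457475/638666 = -11.68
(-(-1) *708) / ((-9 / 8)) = -1888 / 3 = -629.33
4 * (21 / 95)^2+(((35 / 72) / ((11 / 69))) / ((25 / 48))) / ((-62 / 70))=-19740826 / 3077525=-6.41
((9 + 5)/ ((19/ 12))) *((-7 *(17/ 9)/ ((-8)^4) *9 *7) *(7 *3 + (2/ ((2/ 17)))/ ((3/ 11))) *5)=-3644375/ 4864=-749.25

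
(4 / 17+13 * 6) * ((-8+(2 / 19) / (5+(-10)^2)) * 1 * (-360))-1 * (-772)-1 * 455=3835309 / 17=225606.41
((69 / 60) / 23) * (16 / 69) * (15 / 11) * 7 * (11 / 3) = 28 / 69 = 0.41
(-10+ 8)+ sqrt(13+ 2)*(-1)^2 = -2+ sqrt(15) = 1.87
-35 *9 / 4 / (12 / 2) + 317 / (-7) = -3271 / 56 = -58.41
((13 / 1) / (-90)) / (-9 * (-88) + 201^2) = -13 / 3707370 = -0.00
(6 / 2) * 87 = 261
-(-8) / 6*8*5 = 160 / 3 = 53.33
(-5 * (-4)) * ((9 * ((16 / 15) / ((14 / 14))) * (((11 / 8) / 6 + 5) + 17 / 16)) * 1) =1208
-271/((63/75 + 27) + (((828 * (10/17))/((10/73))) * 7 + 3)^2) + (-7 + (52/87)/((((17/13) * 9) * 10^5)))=-3475959162770863664813/496565599680521325000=-7.00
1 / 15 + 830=12451 / 15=830.07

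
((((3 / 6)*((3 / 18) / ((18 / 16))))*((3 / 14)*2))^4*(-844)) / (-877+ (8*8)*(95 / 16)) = 13504 / 7829221617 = 0.00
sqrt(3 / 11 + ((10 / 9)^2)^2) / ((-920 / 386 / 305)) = -11773*sqrt(1426513) / 81972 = -171.54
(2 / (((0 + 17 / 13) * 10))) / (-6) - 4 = -4.03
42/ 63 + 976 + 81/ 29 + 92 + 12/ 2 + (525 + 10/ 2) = 139849/ 87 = 1607.46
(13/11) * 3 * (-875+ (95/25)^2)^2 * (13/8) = 58666515843/13750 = 4266655.70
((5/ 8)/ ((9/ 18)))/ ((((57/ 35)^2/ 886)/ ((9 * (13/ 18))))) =35273875/ 12996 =2714.21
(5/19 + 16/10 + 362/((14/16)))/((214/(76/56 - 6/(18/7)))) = -11330719/5977020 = -1.90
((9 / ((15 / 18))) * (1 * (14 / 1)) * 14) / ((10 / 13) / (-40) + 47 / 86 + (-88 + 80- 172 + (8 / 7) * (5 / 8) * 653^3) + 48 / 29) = 4804162272 / 451386910760665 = 0.00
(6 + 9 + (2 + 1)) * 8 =144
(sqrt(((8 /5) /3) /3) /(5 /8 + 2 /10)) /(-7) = -16*sqrt(10) /693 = -0.07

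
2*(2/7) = 4/7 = 0.57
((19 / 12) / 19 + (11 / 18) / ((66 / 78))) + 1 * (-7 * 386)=-97243 / 36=-2701.19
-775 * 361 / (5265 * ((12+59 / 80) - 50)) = 4476400 / 3138993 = 1.43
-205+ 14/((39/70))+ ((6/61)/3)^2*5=-26102035/145119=-179.87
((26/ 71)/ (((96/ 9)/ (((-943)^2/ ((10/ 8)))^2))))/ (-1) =-30839787576039/ 1775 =-17374528211.85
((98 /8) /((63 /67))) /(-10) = -469 /360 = -1.30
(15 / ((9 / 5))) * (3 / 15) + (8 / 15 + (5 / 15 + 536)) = 8078 / 15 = 538.53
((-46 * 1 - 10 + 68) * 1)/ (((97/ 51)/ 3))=1836/ 97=18.93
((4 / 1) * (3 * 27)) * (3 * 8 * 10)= 77760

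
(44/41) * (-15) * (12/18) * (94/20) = -2068/41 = -50.44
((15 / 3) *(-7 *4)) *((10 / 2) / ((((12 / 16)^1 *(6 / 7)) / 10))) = -98000 / 9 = -10888.89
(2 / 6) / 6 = 1 / 18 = 0.06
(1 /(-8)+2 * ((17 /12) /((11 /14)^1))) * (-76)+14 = -16537 /66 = -250.56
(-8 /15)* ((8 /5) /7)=-64 /525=-0.12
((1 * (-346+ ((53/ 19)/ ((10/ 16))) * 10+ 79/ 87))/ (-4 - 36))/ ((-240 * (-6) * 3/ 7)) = 3476627/ 285638400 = 0.01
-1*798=-798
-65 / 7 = -9.29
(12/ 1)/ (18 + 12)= 2/ 5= 0.40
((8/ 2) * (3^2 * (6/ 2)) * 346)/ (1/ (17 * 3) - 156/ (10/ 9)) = -9528840/ 35797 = -266.19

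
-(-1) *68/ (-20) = -17/ 5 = -3.40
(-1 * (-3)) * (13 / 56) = 39 / 56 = 0.70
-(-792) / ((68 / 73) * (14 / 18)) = 130086 / 119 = 1093.16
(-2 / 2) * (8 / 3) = -8 / 3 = -2.67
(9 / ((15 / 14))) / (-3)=-14 / 5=-2.80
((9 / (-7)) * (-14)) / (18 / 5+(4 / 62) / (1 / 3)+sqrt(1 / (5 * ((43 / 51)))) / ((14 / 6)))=384063960 / 80697457 - 201810 * sqrt(10965) / 80697457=4.50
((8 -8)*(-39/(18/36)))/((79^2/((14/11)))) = 0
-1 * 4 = -4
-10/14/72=-5/504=-0.01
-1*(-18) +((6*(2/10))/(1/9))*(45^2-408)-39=87213/5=17442.60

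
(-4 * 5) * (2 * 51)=-2040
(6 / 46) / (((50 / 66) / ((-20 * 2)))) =-792 / 115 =-6.89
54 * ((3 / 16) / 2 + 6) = 5265 / 16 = 329.06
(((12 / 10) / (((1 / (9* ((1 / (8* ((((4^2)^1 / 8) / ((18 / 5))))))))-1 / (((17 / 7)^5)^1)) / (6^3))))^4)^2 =243599851065002291851361105632143476272449034697006098772449601057344312098566416027877376 / 34825843627563492755235599234120368000267994419777867868408250390625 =6994801150264200377381.24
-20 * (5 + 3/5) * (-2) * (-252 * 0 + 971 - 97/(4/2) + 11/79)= 16327024/79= 206671.19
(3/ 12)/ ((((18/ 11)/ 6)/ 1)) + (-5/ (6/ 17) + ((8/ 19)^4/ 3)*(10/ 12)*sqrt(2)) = -53/ 4 + 10240*sqrt(2)/ 1172889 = -13.24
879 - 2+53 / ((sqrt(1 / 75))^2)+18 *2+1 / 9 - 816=36649 / 9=4072.11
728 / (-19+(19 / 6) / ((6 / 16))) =-6552 / 95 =-68.97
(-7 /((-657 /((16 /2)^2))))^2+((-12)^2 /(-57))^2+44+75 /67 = 542547069127 /10440294363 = 51.97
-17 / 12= -1.42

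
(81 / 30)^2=729 / 100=7.29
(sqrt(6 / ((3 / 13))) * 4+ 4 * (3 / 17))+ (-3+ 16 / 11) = -157 / 187+ 4 * sqrt(26) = 19.56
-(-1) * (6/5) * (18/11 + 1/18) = 67/33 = 2.03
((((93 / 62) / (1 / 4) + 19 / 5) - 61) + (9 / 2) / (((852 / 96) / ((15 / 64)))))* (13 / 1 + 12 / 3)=-4932397 / 5680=-868.38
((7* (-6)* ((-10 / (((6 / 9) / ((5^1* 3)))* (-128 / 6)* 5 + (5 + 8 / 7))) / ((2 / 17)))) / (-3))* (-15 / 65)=134946 / 689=195.86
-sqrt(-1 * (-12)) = -2 * sqrt(3) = -3.46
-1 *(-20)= 20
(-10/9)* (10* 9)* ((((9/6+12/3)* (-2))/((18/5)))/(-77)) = -250/63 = -3.97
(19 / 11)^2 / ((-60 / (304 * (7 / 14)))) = -13718 / 1815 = -7.56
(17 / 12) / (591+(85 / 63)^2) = 22491 / 9411616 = 0.00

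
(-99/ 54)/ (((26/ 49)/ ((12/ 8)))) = -539/ 104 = -5.18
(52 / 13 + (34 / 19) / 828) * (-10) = -157405 / 3933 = -40.02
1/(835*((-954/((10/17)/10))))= -1/13542030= -0.00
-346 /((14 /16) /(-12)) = 33216 /7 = 4745.14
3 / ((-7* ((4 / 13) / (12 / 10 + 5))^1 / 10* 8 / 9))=-97.15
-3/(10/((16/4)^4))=-384/5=-76.80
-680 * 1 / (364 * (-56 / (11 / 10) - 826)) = 935 / 438893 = 0.00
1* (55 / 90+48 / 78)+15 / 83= 27331 / 19422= 1.41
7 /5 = 1.40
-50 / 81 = -0.62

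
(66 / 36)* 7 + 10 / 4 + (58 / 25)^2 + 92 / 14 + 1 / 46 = 16487749 / 603750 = 27.31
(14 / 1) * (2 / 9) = 28 / 9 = 3.11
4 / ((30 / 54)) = 7.20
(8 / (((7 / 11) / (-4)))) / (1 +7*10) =-0.71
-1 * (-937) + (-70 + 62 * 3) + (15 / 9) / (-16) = 50539 / 48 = 1052.90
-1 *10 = -10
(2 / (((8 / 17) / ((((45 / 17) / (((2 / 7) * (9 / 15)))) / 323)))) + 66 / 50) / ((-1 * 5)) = -98397 / 323000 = -0.30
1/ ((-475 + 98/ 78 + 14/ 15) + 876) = 195/ 78622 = 0.00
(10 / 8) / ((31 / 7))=35 / 124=0.28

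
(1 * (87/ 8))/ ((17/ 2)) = 1.28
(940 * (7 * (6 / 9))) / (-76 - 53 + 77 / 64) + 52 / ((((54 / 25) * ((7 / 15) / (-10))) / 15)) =-1334983180 / 171759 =-7772.42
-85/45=-17/9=-1.89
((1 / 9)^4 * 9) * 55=55 / 729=0.08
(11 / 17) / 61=0.01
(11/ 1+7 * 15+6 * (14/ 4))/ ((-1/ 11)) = -1507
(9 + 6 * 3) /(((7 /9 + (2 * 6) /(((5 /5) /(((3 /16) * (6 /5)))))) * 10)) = 243 /313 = 0.78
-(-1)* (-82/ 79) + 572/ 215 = 1.62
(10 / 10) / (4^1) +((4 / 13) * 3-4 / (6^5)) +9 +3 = 332897 / 25272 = 13.17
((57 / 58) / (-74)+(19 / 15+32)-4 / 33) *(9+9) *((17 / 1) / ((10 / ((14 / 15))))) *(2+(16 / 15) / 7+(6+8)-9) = 99853017827 / 14753750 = 6767.98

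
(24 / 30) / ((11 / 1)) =4 / 55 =0.07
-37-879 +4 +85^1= -827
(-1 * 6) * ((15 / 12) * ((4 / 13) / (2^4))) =-15 / 104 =-0.14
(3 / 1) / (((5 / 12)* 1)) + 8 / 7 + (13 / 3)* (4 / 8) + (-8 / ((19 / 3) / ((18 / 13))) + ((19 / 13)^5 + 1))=16.43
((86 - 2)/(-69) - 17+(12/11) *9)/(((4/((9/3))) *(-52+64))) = -2125/4048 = -0.52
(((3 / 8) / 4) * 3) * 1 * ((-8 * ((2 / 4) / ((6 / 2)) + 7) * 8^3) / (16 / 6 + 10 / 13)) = -160992 / 67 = -2402.87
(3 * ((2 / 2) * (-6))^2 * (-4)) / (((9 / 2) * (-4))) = 24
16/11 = 1.45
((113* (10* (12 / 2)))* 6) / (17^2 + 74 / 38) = 96615 / 691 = 139.82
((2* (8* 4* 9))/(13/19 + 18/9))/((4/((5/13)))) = 20.63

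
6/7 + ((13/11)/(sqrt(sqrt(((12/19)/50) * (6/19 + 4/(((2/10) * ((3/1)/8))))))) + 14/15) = 3.09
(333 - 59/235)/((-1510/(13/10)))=-254137/887125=-0.29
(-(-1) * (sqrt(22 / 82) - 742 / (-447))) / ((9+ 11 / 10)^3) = 1000 * sqrt(451) / 42242341+ 742000 / 460544547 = 0.00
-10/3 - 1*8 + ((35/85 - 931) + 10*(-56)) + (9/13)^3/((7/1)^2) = -8245967315/5490303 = -1501.91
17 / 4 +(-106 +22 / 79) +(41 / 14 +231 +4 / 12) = 881197 / 6636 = 132.79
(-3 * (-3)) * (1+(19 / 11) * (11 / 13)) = 288 / 13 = 22.15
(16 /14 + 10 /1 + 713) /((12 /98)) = 35483 /6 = 5913.83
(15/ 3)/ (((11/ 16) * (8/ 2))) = 20/ 11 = 1.82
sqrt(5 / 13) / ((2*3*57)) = sqrt(65) / 4446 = 0.00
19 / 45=0.42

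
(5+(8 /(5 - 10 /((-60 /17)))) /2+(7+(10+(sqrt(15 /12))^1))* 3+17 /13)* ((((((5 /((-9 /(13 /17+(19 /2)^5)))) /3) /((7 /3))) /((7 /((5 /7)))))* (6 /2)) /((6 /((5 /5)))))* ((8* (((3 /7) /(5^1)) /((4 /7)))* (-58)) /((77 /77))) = 6103644355* sqrt(5) /186592+215623444129085 /171011568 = 1334014.94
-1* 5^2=-25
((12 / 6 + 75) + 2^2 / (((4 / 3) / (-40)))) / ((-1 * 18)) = 43 / 18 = 2.39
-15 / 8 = -1.88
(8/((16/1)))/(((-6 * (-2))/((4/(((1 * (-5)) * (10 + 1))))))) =-0.00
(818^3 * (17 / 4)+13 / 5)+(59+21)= 11631048343 / 5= 2326209668.60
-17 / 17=-1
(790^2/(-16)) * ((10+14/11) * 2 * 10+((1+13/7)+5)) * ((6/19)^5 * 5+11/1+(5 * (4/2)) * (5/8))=-479328942158932875/3050553968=-157128491.15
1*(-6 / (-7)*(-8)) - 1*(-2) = -34 / 7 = -4.86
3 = 3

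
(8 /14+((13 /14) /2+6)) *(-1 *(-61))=12017 /28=429.18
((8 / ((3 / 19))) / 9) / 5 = 152 / 135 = 1.13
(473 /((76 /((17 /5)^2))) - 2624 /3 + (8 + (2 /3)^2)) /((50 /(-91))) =1235973557 /855000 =1445.58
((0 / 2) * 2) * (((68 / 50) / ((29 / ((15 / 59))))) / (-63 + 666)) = 0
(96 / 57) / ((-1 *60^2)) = -2 / 4275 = -0.00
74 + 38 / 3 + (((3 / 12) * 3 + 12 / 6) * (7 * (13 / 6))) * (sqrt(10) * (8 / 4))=260 / 3 + 1001 * sqrt(10) / 12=350.45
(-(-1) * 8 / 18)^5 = 1024 / 59049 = 0.02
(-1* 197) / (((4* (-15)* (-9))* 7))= -197 / 3780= -0.05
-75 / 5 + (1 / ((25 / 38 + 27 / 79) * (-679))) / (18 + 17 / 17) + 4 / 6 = -87620671 / 6113037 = -14.33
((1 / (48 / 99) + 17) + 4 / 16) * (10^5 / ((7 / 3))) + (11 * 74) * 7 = 5833636 / 7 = 833376.57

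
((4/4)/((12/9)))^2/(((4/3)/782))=329.91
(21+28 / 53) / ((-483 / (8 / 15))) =-1304 / 54855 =-0.02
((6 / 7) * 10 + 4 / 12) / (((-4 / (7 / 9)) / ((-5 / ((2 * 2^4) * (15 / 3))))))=187 / 3456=0.05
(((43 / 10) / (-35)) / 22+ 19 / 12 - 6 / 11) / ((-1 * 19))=-11923 / 219450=-0.05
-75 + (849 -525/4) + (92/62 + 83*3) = 110761/124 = 893.23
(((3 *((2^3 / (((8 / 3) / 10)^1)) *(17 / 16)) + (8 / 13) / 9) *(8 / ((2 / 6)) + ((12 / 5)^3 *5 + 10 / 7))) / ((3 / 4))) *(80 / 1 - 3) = 8151047707 / 8775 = 928894.33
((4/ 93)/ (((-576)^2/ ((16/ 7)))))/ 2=1/ 6749568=0.00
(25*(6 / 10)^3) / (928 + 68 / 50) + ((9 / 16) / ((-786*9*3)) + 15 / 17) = 6617388031 / 7450864992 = 0.89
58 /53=1.09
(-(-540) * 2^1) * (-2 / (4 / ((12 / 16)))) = -405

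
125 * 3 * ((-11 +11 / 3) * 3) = -8250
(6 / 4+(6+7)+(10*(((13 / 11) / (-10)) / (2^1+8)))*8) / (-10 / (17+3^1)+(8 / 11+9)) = 213 / 145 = 1.47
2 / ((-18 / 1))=-1 / 9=-0.11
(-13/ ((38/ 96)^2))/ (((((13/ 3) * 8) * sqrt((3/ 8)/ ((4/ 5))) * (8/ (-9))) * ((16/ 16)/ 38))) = 2592 * sqrt(30)/ 95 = 149.44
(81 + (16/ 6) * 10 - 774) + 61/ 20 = -39797/ 60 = -663.28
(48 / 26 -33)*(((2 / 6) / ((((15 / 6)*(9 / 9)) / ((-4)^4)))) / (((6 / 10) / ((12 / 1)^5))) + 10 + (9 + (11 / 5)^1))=-5733097866 / 13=-441007528.15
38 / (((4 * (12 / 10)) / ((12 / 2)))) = 95 / 2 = 47.50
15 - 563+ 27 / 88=-48197 / 88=-547.69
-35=-35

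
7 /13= 0.54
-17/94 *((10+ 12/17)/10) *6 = -273/235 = -1.16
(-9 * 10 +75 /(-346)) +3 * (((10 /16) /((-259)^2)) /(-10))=-16751467839 /185680208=-90.22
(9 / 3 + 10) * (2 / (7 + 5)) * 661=8593 / 6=1432.17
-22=-22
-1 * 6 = -6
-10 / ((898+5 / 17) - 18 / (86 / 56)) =-1462 / 129617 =-0.01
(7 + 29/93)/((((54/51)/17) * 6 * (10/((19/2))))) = 93347/5022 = 18.59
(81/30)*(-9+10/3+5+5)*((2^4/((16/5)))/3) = 39/2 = 19.50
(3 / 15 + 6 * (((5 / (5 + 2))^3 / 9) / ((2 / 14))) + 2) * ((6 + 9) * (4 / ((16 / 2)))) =2867 / 98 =29.26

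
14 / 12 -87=-515 / 6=-85.83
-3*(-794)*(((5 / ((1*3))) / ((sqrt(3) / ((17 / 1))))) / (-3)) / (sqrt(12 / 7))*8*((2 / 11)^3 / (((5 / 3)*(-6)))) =215968*sqrt(7) / 11979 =47.70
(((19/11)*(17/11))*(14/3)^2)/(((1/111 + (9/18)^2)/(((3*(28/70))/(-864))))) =-585599/1878525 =-0.31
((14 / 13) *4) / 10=28 / 65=0.43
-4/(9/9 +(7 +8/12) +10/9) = -9/22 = -0.41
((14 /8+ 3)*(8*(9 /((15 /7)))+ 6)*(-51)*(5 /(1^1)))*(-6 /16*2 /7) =287793 /56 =5139.16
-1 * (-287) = 287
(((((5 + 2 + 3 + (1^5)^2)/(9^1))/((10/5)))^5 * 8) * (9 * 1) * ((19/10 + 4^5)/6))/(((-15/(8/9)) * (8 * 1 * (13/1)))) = -1652222209/2763493200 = -0.60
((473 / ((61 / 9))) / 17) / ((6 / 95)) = 134805 / 2074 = 65.00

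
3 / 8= 0.38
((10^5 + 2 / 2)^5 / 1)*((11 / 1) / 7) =110005500110001100005500011 / 7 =15715071444285871429357140.00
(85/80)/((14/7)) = 17/32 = 0.53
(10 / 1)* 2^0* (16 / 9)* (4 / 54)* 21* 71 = 159040 / 81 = 1963.46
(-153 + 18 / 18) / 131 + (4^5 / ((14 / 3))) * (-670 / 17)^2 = 90325554904 / 265013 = 340834.43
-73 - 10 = -83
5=5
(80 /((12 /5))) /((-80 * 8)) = -5 /96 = -0.05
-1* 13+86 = 73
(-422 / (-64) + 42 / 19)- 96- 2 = -54231 / 608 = -89.20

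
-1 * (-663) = 663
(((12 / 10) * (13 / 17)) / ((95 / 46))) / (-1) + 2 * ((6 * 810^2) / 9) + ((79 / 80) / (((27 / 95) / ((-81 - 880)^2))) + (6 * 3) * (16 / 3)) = 14245591200959 / 3488400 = 4083703.47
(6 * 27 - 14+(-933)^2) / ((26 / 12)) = 5223822 / 13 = 401832.46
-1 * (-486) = 486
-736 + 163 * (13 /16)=-9657 /16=-603.56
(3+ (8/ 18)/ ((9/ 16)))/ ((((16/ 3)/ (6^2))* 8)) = 3.20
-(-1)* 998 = 998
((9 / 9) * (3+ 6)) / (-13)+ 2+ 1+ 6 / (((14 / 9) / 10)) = 3720 / 91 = 40.88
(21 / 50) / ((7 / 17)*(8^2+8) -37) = -357 / 6250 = -0.06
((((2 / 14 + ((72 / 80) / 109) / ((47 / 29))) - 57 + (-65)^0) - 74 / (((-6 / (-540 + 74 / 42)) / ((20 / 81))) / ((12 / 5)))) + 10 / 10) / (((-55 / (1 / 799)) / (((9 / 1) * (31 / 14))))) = 10774952790649 / 5956946018100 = 1.81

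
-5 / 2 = -2.50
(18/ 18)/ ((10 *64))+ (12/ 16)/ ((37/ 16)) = 7717/ 23680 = 0.33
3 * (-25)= -75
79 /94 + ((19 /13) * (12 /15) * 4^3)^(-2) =934709167 /1111949312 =0.84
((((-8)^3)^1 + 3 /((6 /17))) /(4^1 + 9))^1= -1007 /26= -38.73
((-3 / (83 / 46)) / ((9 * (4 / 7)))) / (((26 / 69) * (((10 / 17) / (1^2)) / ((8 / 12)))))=-62951 / 64740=-0.97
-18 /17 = -1.06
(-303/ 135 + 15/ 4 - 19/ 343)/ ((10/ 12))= 1.74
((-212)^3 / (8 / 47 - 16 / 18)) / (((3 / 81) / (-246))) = -88058896290.95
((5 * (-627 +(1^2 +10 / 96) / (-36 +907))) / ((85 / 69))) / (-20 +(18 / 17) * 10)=602911949 / 2229760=270.39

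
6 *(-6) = -36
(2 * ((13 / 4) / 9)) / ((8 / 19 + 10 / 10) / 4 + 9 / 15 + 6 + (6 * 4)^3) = 2470 / 47301867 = 0.00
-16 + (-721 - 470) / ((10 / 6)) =-3653 / 5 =-730.60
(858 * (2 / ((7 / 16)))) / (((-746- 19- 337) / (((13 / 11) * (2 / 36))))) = -2704 / 11571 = -0.23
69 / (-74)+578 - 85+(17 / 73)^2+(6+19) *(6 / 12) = 99497794 / 197173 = 504.62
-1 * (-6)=6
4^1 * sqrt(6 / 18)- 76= -76 + 4 * sqrt(3) / 3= -73.69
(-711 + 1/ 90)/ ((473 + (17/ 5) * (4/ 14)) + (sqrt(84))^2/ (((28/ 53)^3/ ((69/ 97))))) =-2433117736/ 3008795319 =-0.81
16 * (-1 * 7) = -112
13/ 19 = 0.68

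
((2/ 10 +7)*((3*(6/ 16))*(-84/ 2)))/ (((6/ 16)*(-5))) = 4536/ 25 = 181.44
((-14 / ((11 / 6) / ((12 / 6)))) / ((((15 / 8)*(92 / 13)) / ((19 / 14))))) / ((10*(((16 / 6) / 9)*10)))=-6669 / 126500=-0.05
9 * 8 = 72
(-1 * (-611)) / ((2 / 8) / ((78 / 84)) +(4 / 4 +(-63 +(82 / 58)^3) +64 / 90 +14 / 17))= -296394395310 / 27830135399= -10.65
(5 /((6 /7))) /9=35 /54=0.65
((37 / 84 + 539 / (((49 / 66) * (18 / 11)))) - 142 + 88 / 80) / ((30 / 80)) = 84898 / 105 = 808.55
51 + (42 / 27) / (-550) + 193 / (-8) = 532069 / 19800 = 26.87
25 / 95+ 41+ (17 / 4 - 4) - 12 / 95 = 15727 / 380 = 41.39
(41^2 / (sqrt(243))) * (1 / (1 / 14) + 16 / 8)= 26896 * sqrt(3) / 27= 1725.38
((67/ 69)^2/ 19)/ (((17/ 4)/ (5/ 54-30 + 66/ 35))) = -0.33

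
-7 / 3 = -2.33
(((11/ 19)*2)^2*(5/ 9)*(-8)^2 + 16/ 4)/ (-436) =-0.12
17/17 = 1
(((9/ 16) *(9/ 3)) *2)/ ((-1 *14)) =-27/ 112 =-0.24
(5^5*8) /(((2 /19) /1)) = 237500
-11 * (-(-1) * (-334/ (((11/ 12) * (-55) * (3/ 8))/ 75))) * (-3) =480960/ 11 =43723.64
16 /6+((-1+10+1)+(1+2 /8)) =167 /12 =13.92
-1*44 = -44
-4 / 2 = -2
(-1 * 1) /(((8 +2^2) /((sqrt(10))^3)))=-5 * sqrt(10) /6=-2.64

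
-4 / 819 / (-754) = 2 / 308763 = 0.00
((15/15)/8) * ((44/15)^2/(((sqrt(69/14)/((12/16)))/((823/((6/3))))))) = 149.52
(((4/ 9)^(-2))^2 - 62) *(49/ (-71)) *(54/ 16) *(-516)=-1589080437/ 36352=-43713.70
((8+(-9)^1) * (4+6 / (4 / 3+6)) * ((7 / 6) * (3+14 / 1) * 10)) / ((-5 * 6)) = 6307 / 198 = 31.85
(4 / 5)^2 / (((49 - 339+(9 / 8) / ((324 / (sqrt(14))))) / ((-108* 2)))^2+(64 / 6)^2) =517133825998848* sqrt(14) / 250070722459285139804405+6923550862991892676608 / 1250353612296425699022025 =0.01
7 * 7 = 49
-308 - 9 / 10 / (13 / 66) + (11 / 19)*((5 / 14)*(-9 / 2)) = -10840819 / 34580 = -313.50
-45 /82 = -0.55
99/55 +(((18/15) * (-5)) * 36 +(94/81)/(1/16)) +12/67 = -5303617/27135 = -195.45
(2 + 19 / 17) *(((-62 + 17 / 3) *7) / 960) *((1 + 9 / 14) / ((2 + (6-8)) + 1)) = -206011 / 97920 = -2.10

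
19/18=1.06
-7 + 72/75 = -151/25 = -6.04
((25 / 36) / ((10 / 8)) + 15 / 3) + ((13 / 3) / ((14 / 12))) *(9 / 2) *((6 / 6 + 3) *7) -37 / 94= 400295 / 846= 473.16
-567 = -567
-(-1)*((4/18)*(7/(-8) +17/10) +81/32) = 1303/480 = 2.71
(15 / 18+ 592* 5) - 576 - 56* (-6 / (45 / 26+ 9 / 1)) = 149801 / 62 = 2416.15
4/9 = 0.44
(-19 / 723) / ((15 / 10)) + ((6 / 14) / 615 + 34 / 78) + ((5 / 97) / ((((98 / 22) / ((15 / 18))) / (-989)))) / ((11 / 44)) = -1036566410582 / 27474169905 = -37.73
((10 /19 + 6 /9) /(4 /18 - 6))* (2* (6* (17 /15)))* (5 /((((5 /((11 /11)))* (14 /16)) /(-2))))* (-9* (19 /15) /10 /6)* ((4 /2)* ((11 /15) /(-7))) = 0.26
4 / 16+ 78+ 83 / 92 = 3641 / 46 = 79.15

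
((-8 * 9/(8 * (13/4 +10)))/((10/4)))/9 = -8/265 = -0.03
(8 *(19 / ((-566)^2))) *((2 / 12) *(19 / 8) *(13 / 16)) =4693 / 30754176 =0.00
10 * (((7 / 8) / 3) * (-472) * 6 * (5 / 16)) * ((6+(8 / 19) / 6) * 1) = -1786225 / 114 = -15668.64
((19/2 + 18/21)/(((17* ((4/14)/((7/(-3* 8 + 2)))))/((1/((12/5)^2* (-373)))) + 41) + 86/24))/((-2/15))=-1141875/482774287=-0.00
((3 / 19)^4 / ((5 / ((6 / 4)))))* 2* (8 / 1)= 1944 / 651605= 0.00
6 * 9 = 54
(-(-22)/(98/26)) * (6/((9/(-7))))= -27.24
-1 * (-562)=562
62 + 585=647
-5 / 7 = -0.71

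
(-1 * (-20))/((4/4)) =20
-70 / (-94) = 35 / 47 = 0.74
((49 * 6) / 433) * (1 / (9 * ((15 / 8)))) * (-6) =-1568 / 6495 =-0.24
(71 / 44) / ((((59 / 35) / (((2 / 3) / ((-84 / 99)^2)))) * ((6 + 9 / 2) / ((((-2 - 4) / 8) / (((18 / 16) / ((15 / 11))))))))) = -1775 / 23128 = -0.08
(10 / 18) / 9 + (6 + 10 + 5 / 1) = 1706 / 81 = 21.06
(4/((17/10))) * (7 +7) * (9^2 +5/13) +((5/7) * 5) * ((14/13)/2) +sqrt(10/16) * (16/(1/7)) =28 * sqrt(10) +592905/221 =2771.37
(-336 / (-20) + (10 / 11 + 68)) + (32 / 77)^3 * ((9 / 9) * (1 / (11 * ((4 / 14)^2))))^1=43961298 / 512435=85.79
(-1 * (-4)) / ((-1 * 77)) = -4 / 77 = -0.05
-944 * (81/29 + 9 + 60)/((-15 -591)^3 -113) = 1965408/6453808741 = 0.00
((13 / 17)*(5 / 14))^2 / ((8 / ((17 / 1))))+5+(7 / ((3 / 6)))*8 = 3122977 / 26656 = 117.16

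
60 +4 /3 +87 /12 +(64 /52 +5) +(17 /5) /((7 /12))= 440309 /5460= 80.64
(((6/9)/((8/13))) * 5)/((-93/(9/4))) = -65/496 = -0.13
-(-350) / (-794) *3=-525 / 397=-1.32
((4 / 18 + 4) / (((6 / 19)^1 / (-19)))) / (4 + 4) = -6859 / 216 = -31.75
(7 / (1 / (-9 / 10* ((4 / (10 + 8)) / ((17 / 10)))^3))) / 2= -2800 / 397953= -0.01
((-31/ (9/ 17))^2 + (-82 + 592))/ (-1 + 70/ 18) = 319039/ 234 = 1363.41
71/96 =0.74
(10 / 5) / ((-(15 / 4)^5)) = -2048 / 759375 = -0.00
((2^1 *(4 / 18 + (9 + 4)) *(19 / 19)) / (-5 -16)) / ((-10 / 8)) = 136 / 135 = 1.01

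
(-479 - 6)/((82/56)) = -13580/41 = -331.22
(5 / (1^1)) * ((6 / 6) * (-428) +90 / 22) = -2119.55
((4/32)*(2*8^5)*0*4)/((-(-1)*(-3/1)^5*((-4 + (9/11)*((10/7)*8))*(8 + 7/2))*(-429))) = 0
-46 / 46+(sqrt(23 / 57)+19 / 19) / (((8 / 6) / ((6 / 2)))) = 5 / 4+3 * sqrt(1311) / 76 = 2.68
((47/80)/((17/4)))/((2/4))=47/170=0.28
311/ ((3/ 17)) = 5287/ 3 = 1762.33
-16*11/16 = -11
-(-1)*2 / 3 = 2 / 3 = 0.67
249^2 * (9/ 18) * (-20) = -620010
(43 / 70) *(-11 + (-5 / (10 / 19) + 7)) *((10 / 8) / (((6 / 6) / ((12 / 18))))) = -387 / 56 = -6.91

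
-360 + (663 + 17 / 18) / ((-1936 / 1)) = -12557231 / 34848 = -360.34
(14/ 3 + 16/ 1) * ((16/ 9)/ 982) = 0.04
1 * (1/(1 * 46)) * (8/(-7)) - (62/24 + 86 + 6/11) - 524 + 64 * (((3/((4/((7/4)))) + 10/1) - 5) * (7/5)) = -5053049/106260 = -47.55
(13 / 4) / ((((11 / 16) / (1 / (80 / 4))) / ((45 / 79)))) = 117 / 869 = 0.13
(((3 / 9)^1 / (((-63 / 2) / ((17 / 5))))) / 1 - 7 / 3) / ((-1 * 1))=2239 / 945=2.37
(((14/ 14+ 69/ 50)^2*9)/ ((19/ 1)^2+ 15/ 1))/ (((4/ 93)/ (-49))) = -580785093/ 3760000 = -154.46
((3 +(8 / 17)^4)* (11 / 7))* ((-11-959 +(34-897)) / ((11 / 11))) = -5134689417 / 584647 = -8782.55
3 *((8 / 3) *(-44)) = -352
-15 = -15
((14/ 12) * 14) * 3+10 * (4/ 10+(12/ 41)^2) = 90533/ 1681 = 53.86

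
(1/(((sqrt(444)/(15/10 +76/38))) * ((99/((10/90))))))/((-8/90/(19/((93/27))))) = -665 * sqrt(111)/605616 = -0.01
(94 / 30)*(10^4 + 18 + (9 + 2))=157121 / 5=31424.20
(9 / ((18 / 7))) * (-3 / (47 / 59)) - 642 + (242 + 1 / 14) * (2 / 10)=-606.77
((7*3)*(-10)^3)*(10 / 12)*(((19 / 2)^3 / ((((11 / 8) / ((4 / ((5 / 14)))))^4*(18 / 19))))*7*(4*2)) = -514461092311728128 / 131769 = -3904264981230.24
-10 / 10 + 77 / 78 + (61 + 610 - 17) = 51011 / 78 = 653.99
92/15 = 6.13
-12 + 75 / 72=-263 / 24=-10.96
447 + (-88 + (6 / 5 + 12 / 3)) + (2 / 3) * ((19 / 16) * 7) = 44369 / 120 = 369.74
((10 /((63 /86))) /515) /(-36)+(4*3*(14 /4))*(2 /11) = 4905211 /642411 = 7.64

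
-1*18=-18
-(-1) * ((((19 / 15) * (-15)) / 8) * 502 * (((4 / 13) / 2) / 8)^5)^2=22743361 / 2312881695184912384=0.00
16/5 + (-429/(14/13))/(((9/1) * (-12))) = 17359/2520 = 6.89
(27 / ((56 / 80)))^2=72900 / 49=1487.76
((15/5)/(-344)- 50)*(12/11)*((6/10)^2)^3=-37622961/14781250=-2.55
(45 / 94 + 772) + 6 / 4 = 36377 / 47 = 773.98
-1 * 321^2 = -103041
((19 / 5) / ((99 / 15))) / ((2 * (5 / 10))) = 19 / 33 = 0.58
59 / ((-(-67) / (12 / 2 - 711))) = -41595 / 67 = -620.82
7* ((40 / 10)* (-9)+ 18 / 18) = -245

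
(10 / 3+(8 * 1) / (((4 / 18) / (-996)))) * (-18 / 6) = 107558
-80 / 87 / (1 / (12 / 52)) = -80 / 377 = -0.21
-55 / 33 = -5 / 3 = -1.67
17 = 17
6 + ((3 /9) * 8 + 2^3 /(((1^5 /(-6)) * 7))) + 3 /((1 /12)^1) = 794 /21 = 37.81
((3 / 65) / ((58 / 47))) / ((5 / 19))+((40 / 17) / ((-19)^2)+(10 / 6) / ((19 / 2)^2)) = 57994069 / 347047350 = 0.17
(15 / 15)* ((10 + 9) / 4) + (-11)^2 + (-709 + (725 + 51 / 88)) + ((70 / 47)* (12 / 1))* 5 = 958275 / 4136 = 231.69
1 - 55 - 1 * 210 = -264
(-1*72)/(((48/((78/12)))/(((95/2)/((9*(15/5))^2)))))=-1235/1944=-0.64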